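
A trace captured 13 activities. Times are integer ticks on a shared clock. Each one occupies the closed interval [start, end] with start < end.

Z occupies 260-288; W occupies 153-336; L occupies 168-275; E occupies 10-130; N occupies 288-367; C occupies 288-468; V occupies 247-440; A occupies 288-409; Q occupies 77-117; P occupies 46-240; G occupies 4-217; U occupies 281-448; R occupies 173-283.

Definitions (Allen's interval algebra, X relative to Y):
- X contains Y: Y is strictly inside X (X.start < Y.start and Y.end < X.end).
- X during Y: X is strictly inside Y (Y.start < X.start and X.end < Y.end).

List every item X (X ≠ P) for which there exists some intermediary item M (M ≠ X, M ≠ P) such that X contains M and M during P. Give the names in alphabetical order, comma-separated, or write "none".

E, G

Target P = [46, 240].
Intermediaries M with M during P: Q.
Via Q — items with X contains Q: E, G.
Union: E, G.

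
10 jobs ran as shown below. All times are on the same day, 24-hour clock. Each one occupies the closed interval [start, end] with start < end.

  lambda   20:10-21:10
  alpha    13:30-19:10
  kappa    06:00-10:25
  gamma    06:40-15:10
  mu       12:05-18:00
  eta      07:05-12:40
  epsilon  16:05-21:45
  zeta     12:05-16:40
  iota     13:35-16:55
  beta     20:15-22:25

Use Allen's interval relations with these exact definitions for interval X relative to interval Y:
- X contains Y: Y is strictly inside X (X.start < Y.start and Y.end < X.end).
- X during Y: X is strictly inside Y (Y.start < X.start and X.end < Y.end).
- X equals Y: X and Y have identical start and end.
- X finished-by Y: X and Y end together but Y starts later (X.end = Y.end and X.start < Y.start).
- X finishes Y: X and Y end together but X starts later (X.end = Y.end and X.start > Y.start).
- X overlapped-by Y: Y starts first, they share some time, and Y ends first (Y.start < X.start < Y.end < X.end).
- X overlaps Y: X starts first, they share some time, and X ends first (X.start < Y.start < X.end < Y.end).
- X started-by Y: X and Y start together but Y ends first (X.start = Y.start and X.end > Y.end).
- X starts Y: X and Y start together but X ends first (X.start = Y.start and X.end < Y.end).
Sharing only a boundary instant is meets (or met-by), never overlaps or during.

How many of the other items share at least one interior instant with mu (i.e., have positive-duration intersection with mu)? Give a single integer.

Target mu = [12:05, 18:00].
alpha [13:30, 19:10] → overlapped-by → counts.
beta [20:15, 22:25] → after → no.
epsilon [16:05, 21:45] → overlapped-by → counts.
eta [07:05, 12:40] → overlaps → counts.
gamma [06:40, 15:10] → overlaps → counts.
iota [13:35, 16:55] → during → counts.
kappa [06:00, 10:25] → before → no.
lambda [20:10, 21:10] → after → no.
zeta [12:05, 16:40] → starts → counts.
Total: 6.

6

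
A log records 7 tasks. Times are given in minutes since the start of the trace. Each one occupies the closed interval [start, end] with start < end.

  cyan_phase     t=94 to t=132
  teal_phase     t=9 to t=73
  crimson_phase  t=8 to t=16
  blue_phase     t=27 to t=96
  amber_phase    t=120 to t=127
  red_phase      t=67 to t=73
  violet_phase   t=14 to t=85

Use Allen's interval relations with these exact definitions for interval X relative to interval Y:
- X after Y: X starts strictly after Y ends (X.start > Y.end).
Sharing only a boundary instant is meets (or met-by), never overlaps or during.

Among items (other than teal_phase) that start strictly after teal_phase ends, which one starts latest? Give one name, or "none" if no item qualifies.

amber_phase

Target teal_phase = [t=9, t=73].
amber_phase [t=120, t=127] → after → candidate.
blue_phase [t=27, t=96] → overlapped-by → excluded.
crimson_phase [t=8, t=16] → overlaps → excluded.
cyan_phase [t=94, t=132] → after → candidate.
red_phase [t=67, t=73] → finishes → excluded.
violet_phase [t=14, t=85] → overlapped-by → excluded.
Among candidates, latest start is t=120 → amber_phase.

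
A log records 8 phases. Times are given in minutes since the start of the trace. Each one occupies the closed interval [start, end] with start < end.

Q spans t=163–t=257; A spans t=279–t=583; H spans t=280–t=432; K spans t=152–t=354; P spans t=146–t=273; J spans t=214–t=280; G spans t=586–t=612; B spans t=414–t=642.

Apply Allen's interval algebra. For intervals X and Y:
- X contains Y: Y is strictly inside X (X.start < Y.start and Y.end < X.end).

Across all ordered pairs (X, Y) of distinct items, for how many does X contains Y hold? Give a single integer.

Checking all 56 ordered pairs for relation 'contains'; matching pairs in alphabetical order:
(A, H): A contains H ✓
(B, G): B contains G ✓
(K, J): K contains J ✓
(K, Q): K contains Q ✓
(P, Q): P contains Q ✓
Count: 5.

5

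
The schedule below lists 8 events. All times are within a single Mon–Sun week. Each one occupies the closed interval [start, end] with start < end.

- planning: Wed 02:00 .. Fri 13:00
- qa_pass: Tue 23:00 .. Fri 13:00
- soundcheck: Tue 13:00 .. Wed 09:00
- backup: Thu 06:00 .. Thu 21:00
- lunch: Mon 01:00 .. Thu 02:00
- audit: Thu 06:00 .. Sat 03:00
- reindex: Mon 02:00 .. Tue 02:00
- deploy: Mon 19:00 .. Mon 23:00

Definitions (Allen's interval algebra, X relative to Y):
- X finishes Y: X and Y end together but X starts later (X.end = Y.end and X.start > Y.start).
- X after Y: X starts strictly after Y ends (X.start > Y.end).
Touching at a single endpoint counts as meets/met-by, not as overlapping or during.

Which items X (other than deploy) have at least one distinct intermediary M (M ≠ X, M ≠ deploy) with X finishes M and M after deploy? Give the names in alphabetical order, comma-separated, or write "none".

planning

Target deploy = [Mon 19:00, Mon 23:00].
Intermediaries M with M after deploy: audit, backup, planning, qa_pass, soundcheck.
Via audit — items with X finishes audit: none.
Via backup — items with X finishes backup: none.
Via planning — items with X finishes planning: none.
Via qa_pass — items with X finishes qa_pass: planning.
Via soundcheck — items with X finishes soundcheck: none.
Union: planning.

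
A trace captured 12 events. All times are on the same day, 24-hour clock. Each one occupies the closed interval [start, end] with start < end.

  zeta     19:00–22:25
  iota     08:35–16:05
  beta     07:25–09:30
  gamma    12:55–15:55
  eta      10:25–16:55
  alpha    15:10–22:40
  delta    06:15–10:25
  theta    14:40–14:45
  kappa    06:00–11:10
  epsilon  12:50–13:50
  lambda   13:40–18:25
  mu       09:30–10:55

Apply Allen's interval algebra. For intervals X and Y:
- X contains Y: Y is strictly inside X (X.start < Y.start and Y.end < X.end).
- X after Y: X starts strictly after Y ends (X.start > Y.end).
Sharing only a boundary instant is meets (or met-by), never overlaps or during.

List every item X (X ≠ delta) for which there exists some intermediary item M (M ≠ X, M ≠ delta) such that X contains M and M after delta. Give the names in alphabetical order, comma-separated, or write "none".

alpha, eta, gamma, iota, lambda

Target delta = [06:15, 10:25].
Intermediaries M with M after delta: alpha, epsilon, gamma, lambda, theta, zeta.
Via alpha — items with X contains alpha: none.
Via epsilon — items with X contains epsilon: eta, iota.
Via gamma — items with X contains gamma: eta, iota.
Via lambda — items with X contains lambda: none.
Via theta — items with X contains theta: eta, gamma, iota, lambda.
Via zeta — items with X contains zeta: alpha.
Union: alpha, eta, gamma, iota, lambda.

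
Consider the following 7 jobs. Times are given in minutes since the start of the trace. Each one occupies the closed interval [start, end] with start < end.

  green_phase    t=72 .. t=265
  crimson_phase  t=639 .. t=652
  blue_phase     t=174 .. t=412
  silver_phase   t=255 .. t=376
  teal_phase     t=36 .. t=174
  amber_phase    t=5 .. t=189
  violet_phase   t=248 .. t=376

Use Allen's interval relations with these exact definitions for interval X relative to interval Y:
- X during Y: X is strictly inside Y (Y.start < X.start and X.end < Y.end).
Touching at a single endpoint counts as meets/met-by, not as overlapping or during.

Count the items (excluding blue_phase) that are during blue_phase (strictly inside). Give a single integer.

2

Target blue_phase = [t=174, t=412].
amber_phase [t=5, t=189] → overlaps → no.
crimson_phase [t=639, t=652] → after → no.
green_phase [t=72, t=265] → overlaps → no.
silver_phase [t=255, t=376] → during → counts.
teal_phase [t=36, t=174] → meets → no.
violet_phase [t=248, t=376] → during → counts.
Total: 2.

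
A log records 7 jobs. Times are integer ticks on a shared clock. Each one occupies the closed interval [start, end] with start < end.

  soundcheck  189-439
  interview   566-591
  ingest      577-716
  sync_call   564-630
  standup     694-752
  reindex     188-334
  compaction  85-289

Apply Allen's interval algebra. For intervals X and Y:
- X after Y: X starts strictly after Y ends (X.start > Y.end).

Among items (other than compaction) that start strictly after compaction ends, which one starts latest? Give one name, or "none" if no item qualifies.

standup

Target compaction = [85, 289].
ingest [577, 716] → after → candidate.
interview [566, 591] → after → candidate.
reindex [188, 334] → overlapped-by → excluded.
soundcheck [189, 439] → overlapped-by → excluded.
standup [694, 752] → after → candidate.
sync_call [564, 630] → after → candidate.
Among candidates, latest start is 694 → standup.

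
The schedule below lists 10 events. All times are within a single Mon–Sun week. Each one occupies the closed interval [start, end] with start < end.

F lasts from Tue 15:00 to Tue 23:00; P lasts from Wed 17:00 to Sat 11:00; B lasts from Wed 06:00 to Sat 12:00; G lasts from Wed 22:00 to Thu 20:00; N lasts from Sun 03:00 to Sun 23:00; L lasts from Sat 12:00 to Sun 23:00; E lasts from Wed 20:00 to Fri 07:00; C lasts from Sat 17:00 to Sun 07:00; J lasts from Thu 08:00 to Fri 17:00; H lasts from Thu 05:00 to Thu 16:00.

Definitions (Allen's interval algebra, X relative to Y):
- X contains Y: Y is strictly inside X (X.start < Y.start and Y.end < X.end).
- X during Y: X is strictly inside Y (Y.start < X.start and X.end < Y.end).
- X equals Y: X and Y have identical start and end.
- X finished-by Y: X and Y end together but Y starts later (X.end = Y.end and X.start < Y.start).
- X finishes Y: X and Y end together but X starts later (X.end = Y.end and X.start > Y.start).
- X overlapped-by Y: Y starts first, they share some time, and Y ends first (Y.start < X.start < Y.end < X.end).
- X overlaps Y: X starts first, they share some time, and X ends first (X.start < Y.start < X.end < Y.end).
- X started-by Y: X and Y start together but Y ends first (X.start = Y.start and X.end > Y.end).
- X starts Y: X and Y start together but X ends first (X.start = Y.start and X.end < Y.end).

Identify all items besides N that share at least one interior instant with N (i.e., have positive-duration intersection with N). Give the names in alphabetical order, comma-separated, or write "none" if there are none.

C, L

Target N = [Sun 03:00, Sun 23:00].
B [Wed 06:00, Sat 12:00] → before → no.
C [Sat 17:00, Sun 07:00] → overlaps → yes.
E [Wed 20:00, Fri 07:00] → before → no.
F [Tue 15:00, Tue 23:00] → before → no.
G [Wed 22:00, Thu 20:00] → before → no.
H [Thu 05:00, Thu 16:00] → before → no.
J [Thu 08:00, Fri 17:00] → before → no.
L [Sat 12:00, Sun 23:00] → finished-by → yes.
P [Wed 17:00, Sat 11:00] → before → no.
Result: C, L.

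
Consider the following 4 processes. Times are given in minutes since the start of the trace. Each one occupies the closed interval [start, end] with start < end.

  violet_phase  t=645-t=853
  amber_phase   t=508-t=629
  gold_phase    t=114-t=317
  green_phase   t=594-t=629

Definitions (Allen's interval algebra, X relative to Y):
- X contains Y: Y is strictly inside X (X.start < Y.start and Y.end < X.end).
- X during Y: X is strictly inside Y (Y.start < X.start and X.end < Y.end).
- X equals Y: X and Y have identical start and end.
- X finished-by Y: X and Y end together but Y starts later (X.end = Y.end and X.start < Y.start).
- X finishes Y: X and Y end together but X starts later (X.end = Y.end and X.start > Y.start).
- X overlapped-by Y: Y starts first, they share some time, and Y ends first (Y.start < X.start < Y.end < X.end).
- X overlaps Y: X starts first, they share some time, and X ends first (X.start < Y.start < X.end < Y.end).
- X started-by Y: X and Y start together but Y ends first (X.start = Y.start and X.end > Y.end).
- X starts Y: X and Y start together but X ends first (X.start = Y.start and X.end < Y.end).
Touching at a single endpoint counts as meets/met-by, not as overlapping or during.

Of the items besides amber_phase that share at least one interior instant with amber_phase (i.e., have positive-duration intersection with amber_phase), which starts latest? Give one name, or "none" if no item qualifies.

green_phase

Target amber_phase = [t=508, t=629].
gold_phase [t=114, t=317] → before → excluded.
green_phase [t=594, t=629] → finishes → candidate.
violet_phase [t=645, t=853] → after → excluded.
Among candidates, latest start is t=594 → green_phase.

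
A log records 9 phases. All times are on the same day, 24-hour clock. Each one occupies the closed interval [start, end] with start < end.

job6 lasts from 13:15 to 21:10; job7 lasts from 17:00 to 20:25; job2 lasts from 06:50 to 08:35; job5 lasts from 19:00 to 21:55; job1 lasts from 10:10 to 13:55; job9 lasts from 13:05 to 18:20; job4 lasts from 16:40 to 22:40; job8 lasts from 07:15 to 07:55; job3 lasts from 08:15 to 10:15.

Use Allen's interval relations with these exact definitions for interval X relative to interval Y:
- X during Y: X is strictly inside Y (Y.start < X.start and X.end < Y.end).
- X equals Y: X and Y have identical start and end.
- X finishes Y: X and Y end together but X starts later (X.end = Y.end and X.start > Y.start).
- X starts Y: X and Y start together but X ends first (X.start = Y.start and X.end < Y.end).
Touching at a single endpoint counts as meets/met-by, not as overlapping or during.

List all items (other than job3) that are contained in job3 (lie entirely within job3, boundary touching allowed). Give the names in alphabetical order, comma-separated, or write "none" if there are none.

none

Target job3 = [08:15, 10:15].
job1 [10:10, 13:55] → overlapped-by → no.
job2 [06:50, 08:35] → overlaps → no.
job4 [16:40, 22:40] → after → no.
job5 [19:00, 21:55] → after → no.
job6 [13:15, 21:10] → after → no.
job7 [17:00, 20:25] → after → no.
job8 [07:15, 07:55] → before → no.
job9 [13:05, 18:20] → after → no.
Result: none.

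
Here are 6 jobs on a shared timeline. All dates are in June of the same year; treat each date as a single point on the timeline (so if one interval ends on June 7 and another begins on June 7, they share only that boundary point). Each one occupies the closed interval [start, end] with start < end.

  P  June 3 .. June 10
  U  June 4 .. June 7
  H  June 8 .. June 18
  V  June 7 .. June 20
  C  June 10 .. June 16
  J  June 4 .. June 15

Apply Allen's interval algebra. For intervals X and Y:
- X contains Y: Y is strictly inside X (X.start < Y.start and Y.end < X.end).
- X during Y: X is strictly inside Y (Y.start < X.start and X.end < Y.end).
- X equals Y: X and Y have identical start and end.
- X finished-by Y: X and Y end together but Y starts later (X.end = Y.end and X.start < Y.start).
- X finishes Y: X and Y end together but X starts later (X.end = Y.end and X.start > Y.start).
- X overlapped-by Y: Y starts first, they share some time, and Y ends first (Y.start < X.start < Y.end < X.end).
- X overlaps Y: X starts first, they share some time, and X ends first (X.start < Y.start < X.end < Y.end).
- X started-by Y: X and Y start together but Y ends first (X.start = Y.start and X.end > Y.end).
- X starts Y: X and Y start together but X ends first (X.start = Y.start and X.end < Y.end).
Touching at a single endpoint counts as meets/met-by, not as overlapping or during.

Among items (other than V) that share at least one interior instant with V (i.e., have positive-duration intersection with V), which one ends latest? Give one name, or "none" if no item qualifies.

H

Target V = [June 7, June 20].
C [June 10, June 16] → during → candidate.
H [June 8, June 18] → during → candidate.
J [June 4, June 15] → overlaps → candidate.
P [June 3, June 10] → overlaps → candidate.
U [June 4, June 7] → meets → excluded.
Among candidates, latest end is June 18 → H.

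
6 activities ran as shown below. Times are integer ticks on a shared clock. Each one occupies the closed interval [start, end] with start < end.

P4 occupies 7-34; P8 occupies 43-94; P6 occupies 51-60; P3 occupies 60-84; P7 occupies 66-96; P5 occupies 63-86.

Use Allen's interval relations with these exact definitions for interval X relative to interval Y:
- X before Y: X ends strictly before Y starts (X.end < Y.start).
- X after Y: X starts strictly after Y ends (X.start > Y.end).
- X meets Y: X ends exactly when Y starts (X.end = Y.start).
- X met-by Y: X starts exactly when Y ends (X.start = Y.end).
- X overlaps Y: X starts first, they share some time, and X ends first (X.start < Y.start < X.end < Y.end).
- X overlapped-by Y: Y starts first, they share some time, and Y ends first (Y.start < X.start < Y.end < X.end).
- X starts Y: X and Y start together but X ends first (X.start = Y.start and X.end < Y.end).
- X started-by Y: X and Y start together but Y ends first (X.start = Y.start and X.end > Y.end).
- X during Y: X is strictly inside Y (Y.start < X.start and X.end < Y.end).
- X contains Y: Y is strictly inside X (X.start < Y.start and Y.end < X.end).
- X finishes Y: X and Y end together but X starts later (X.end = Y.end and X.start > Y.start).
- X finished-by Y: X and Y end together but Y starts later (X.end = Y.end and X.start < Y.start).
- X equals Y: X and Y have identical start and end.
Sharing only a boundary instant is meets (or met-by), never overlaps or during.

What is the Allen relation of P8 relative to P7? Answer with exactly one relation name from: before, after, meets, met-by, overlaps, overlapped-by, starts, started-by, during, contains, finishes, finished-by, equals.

overlaps

P8 = [43, 94]; P7 = [66, 96].
Compare endpoints: P8.start < P7.start, P8.start < P7.end, P8.end > P7.start, P8.end < P7.end.
That pattern is 'overlaps'.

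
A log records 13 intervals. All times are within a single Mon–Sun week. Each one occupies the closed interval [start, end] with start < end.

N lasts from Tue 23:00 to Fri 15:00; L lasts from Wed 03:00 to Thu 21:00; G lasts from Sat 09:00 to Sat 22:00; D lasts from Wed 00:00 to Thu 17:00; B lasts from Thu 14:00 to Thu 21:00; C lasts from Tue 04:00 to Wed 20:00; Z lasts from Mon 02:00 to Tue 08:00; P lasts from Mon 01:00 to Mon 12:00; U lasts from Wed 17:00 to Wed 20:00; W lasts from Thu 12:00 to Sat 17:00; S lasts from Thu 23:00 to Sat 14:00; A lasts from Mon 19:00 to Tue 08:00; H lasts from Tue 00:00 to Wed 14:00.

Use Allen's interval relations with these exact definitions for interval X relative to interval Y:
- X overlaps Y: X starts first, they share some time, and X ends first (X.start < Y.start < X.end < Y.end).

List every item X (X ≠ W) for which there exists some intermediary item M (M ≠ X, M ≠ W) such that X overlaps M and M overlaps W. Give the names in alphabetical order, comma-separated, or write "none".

Target W = [Thu 12:00, Sat 17:00].
Intermediaries M with M overlaps W: D, L, N.
Via D — items with X overlaps D: C, H.
Via L — items with X overlaps L: C, D, H.
Via N — items with X overlaps N: C, H.
Union: C, D, H.

C, D, H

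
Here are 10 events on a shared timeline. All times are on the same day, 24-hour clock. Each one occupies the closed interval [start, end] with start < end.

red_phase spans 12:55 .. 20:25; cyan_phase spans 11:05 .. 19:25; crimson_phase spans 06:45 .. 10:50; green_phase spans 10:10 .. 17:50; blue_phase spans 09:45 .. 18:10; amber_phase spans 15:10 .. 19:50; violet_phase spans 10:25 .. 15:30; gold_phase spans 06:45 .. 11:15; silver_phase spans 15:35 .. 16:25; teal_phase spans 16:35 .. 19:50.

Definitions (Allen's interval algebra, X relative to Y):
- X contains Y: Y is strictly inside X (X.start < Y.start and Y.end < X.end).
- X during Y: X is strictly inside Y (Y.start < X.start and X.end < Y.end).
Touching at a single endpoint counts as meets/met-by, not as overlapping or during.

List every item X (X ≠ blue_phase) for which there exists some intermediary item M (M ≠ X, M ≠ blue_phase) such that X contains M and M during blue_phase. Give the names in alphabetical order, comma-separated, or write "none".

Target blue_phase = [09:45, 18:10].
Intermediaries M with M during blue_phase: green_phase, silver_phase, violet_phase.
Via green_phase — items with X contains green_phase: none.
Via silver_phase — items with X contains silver_phase: amber_phase, cyan_phase, green_phase, red_phase.
Via violet_phase — items with X contains violet_phase: green_phase.
Union: amber_phase, cyan_phase, green_phase, red_phase.

amber_phase, cyan_phase, green_phase, red_phase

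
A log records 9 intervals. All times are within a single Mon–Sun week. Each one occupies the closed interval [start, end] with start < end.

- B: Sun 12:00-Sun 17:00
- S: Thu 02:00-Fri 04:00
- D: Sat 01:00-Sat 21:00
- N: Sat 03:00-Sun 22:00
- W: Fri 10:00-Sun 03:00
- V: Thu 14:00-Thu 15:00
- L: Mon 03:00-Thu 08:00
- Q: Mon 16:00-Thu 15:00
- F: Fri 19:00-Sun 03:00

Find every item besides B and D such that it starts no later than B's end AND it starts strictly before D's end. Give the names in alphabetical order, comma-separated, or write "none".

F, L, N, Q, S, V, W

Conditions: its start is no later than B's end (X.start <= Sun 17:00) AND its start is strictly before D's end (X.start < Sat 21:00).
F: start Fri 19:00 <= Sun 17:00? ✓; start Fri 19:00 < Sat 21:00? ✓ → yes.
L: start Mon 03:00 <= Sun 17:00? ✓; start Mon 03:00 < Sat 21:00? ✓ → yes.
N: start Sat 03:00 <= Sun 17:00? ✓; start Sat 03:00 < Sat 21:00? ✓ → yes.
Q: start Mon 16:00 <= Sun 17:00? ✓; start Mon 16:00 < Sat 21:00? ✓ → yes.
S: start Thu 02:00 <= Sun 17:00? ✓; start Thu 02:00 < Sat 21:00? ✓ → yes.
V: start Thu 14:00 <= Sun 17:00? ✓; start Thu 14:00 < Sat 21:00? ✓ → yes.
W: start Fri 10:00 <= Sun 17:00? ✓; start Fri 10:00 < Sat 21:00? ✓ → yes.
Result: F, L, N, Q, S, V, W.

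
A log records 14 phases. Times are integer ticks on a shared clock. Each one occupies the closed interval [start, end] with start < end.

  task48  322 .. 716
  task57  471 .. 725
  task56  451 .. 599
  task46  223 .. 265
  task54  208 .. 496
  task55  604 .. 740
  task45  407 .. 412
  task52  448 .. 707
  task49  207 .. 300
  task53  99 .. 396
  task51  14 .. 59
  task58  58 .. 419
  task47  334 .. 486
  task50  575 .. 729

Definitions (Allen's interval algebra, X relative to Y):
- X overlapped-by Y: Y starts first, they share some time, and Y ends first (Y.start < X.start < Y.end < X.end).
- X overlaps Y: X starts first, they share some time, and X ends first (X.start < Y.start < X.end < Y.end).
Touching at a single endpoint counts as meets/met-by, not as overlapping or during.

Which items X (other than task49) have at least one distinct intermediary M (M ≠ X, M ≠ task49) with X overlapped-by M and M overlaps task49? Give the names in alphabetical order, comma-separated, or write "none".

none

Target task49 = [207, 300].
Intermediaries M with M overlaps task49: none.
Union: none.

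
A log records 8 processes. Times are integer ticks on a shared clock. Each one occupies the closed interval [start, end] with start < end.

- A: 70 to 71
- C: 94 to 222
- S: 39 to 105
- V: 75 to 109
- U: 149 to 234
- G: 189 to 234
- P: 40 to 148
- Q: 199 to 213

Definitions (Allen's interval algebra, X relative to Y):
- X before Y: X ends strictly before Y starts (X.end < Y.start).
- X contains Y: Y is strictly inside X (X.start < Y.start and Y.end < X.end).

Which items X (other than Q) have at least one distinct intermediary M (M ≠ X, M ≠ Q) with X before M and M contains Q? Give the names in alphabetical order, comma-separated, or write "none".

A, P, S, V

Target Q = [199, 213].
Intermediaries M with M contains Q: C, G, U.
Via C — items with X before C: A.
Via G — items with X before G: A, P, S, V.
Via U — items with X before U: A, P, S, V.
Union: A, P, S, V.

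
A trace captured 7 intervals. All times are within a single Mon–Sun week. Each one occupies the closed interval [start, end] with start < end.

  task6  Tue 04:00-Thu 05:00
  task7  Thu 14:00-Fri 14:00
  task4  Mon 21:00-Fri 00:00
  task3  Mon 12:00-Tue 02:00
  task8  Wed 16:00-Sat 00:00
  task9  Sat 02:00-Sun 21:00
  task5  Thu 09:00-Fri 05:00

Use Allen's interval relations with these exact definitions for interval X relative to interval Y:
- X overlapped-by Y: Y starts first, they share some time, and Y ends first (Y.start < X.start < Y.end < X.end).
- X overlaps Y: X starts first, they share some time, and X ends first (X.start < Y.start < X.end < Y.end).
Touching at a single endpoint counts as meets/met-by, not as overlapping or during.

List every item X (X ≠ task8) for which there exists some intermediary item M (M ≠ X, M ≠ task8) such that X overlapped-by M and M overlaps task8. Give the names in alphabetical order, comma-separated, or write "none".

Target task8 = [Wed 16:00, Sat 00:00].
Intermediaries M with M overlaps task8: task4, task6.
Via task4 — items with X overlapped-by task4: task5, task7.
Via task6 — items with X overlapped-by task6: none.
Union: task5, task7.

task5, task7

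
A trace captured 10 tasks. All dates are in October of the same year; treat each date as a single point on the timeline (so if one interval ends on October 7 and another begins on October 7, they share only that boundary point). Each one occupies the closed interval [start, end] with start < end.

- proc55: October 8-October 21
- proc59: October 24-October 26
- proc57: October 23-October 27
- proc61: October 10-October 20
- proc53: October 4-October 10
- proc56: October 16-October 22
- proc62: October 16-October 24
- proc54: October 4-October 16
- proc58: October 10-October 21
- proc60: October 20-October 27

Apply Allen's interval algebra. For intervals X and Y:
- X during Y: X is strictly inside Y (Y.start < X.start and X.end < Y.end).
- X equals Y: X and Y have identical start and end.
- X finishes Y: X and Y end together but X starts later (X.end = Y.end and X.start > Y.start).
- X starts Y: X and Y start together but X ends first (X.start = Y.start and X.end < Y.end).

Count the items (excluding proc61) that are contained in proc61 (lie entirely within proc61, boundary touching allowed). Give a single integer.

0

Target proc61 = [October 10, October 20].
proc53 [October 4, October 10] → meets → no.
proc54 [October 4, October 16] → overlaps → no.
proc55 [October 8, October 21] → contains → no.
proc56 [October 16, October 22] → overlapped-by → no.
proc57 [October 23, October 27] → after → no.
proc58 [October 10, October 21] → started-by → no.
proc59 [October 24, October 26] → after → no.
proc60 [October 20, October 27] → met-by → no.
proc62 [October 16, October 24] → overlapped-by → no.
Total: 0.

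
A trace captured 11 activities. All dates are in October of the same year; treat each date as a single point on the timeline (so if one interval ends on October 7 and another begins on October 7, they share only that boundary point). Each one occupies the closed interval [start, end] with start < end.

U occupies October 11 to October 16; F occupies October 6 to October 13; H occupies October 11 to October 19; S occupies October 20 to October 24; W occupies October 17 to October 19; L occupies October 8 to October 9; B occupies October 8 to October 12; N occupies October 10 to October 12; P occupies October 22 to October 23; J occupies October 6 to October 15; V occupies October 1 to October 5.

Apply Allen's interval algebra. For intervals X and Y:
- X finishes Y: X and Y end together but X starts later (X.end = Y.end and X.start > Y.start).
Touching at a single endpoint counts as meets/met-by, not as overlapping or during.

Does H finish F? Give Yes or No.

No

H = [October 11, October 19], F = [October 6, October 13].
Actual relation of H to F: overlapped-by.
Asked whether 'finishes' holds → No.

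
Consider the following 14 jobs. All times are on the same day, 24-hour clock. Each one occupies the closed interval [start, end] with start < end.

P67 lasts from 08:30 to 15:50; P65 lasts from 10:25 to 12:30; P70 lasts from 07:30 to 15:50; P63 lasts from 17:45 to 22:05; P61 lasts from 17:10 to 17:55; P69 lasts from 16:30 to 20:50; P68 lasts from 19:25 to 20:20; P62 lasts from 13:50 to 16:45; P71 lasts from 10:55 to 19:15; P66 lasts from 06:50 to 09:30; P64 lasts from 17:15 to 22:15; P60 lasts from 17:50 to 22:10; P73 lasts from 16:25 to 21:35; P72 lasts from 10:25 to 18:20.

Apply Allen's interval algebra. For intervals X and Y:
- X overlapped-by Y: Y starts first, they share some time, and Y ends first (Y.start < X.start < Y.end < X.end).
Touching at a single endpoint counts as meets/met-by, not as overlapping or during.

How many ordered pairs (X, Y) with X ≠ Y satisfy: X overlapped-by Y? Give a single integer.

Checking all 182 ordered pairs for relation 'overlapped-by'; matching pairs in alphabetical order:
(P60, P61): P60 overlapped-by P61 ✓
(P60, P63): P60 overlapped-by P63 ✓
(P60, P69): P60 overlapped-by P69 ✓
(P60, P71): P60 overlapped-by P71 ✓
(P60, P72): P60 overlapped-by P72 ✓
(P60, P73): P60 overlapped-by P73 ✓
(P62, P67): P62 overlapped-by P67 ✓
(P62, P70): P62 overlapped-by P70 ✓
(P63, P61): P63 overlapped-by P61 ✓
(P63, P69): P63 overlapped-by P69 ✓
(P63, P71): P63 overlapped-by P71 ✓
(P63, P72): P63 overlapped-by P72 ✓
(P63, P73): P63 overlapped-by P73 ✓
(P64, P61): P64 overlapped-by P61 ✓
(P64, P69): P64 overlapped-by P69 ✓
(P64, P71): P64 overlapped-by P71 ✓
(P64, P72): P64 overlapped-by P72 ✓
(P64, P73): P64 overlapped-by P73 ✓
(P67, P66): P67 overlapped-by P66 ✓
(P69, P62): P69 overlapped-by P62 ✓
(P69, P71): P69 overlapped-by P71 ✓
(P69, P72): P69 overlapped-by P72 ✓
(P70, P66): P70 overlapped-by P66 ✓
(P71, P65): P71 overlapped-by P65 ✓
... plus 8 further pairs not listed.
Count: 32.

32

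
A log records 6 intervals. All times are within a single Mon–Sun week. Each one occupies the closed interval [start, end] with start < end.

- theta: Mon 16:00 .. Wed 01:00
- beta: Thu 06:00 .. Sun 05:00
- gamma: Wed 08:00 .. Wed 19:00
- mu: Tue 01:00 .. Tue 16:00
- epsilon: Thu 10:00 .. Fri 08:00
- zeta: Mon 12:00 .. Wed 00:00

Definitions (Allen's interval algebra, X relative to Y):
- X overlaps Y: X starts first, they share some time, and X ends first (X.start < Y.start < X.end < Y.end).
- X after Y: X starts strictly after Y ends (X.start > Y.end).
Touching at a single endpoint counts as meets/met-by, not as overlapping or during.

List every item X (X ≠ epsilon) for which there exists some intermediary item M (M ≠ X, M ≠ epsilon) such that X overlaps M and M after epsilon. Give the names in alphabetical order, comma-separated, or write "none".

Target epsilon = [Thu 10:00, Fri 08:00].
Intermediaries M with M after epsilon: none.
Union: none.

none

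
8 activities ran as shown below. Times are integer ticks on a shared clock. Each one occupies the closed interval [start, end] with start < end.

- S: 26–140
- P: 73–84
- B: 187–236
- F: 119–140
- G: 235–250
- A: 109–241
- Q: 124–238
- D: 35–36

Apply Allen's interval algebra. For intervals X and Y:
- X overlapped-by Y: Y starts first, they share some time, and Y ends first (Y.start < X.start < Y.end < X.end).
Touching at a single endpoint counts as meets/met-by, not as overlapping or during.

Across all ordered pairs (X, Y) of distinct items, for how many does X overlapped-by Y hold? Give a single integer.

Checking all 56 ordered pairs for relation 'overlapped-by'; matching pairs in alphabetical order:
(A, S): A overlapped-by S ✓
(G, A): G overlapped-by A ✓
(G, B): G overlapped-by B ✓
(G, Q): G overlapped-by Q ✓
(Q, F): Q overlapped-by F ✓
(Q, S): Q overlapped-by S ✓
Count: 6.

6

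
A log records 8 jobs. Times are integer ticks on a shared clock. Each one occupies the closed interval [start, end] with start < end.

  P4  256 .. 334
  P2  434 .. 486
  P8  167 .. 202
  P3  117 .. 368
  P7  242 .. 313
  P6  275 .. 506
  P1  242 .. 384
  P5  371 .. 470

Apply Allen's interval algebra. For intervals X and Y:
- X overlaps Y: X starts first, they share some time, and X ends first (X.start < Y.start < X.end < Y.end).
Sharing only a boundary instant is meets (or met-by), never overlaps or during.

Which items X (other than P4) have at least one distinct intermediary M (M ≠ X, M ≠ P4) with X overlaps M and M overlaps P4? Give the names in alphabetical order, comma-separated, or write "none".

none

Target P4 = [256, 334].
Intermediaries M with M overlaps P4: P7.
Via P7 — items with X overlaps P7: none.
Union: none.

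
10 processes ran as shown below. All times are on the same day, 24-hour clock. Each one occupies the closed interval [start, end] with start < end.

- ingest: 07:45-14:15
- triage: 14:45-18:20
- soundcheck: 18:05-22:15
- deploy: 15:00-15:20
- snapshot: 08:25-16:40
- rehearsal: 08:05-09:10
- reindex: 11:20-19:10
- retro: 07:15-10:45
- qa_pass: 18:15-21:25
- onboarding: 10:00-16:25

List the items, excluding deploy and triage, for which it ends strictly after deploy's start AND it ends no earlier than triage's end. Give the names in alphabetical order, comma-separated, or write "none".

Conditions: its end is strictly after deploy's start (X.end > 15:00) AND its end is no earlier than triage's end (X.end >= 18:20).
ingest: end 14:15 > 15:00? ✗; end 14:15 >= 18:20? ✗ → no.
onboarding: end 16:25 > 15:00? ✓; end 16:25 >= 18:20? ✗ → no.
qa_pass: end 21:25 > 15:00? ✓; end 21:25 >= 18:20? ✓ → yes.
rehearsal: end 09:10 > 15:00? ✗; end 09:10 >= 18:20? ✗ → no.
reindex: end 19:10 > 15:00? ✓; end 19:10 >= 18:20? ✓ → yes.
retro: end 10:45 > 15:00? ✗; end 10:45 >= 18:20? ✗ → no.
snapshot: end 16:40 > 15:00? ✓; end 16:40 >= 18:20? ✗ → no.
soundcheck: end 22:15 > 15:00? ✓; end 22:15 >= 18:20? ✓ → yes.
Result: qa_pass, reindex, soundcheck.

qa_pass, reindex, soundcheck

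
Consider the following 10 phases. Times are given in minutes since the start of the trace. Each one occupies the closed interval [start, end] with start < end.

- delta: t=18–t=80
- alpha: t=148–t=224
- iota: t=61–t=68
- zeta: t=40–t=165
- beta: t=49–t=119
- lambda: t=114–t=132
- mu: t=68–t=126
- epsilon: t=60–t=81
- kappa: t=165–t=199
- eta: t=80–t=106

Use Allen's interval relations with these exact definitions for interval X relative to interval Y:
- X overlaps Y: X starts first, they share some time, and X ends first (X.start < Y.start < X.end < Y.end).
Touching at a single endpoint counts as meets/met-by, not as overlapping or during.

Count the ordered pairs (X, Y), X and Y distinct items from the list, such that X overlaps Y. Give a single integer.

10

Checking all 90 ordered pairs for relation 'overlaps'; matching pairs in alphabetical order:
(beta, lambda): beta overlaps lambda ✓
(beta, mu): beta overlaps mu ✓
(delta, beta): delta overlaps beta ✓
(delta, epsilon): delta overlaps epsilon ✓
(delta, mu): delta overlaps mu ✓
(delta, zeta): delta overlaps zeta ✓
(epsilon, eta): epsilon overlaps eta ✓
(epsilon, mu): epsilon overlaps mu ✓
(mu, lambda): mu overlaps lambda ✓
(zeta, alpha): zeta overlaps alpha ✓
Count: 10.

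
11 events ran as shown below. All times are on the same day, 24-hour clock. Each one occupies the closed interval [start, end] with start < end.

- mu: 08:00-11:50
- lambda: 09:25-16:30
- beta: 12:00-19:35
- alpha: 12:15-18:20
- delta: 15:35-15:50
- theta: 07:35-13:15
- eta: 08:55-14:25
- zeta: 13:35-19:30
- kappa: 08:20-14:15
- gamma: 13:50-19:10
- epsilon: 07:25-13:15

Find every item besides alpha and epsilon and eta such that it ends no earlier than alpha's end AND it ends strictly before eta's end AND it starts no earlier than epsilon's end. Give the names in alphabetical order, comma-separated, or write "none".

Conditions: its end is no earlier than alpha's end (X.end >= 18:20) AND its end is strictly before eta's end (X.end < 14:25) AND its start is no earlier than epsilon's end (X.start >= 13:15).
beta: end 19:35 >= 18:20? ✓; end 19:35 < 14:25? ✗; start 12:00 >= 13:15? ✗ → no.
delta: end 15:50 >= 18:20? ✗; end 15:50 < 14:25? ✗; start 15:35 >= 13:15? ✓ → no.
gamma: end 19:10 >= 18:20? ✓; end 19:10 < 14:25? ✗; start 13:50 >= 13:15? ✓ → no.
kappa: end 14:15 >= 18:20? ✗; end 14:15 < 14:25? ✓; start 08:20 >= 13:15? ✗ → no.
lambda: end 16:30 >= 18:20? ✗; end 16:30 < 14:25? ✗; start 09:25 >= 13:15? ✗ → no.
mu: end 11:50 >= 18:20? ✗; end 11:50 < 14:25? ✓; start 08:00 >= 13:15? ✗ → no.
theta: end 13:15 >= 18:20? ✗; end 13:15 < 14:25? ✓; start 07:35 >= 13:15? ✗ → no.
zeta: end 19:30 >= 18:20? ✓; end 19:30 < 14:25? ✗; start 13:35 >= 13:15? ✓ → no.
Result: none.

none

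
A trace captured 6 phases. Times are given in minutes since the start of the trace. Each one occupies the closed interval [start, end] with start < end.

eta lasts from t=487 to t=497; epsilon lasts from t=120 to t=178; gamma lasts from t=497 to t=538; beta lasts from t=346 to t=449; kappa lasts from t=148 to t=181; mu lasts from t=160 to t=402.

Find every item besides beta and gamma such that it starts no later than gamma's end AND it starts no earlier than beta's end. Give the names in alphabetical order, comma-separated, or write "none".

eta

Conditions: its start is no later than gamma's end (X.start <= t=538) AND its start is no earlier than beta's end (X.start >= t=449).
epsilon: start t=120 <= t=538? ✓; start t=120 >= t=449? ✗ → no.
eta: start t=487 <= t=538? ✓; start t=487 >= t=449? ✓ → yes.
kappa: start t=148 <= t=538? ✓; start t=148 >= t=449? ✗ → no.
mu: start t=160 <= t=538? ✓; start t=160 >= t=449? ✗ → no.
Result: eta.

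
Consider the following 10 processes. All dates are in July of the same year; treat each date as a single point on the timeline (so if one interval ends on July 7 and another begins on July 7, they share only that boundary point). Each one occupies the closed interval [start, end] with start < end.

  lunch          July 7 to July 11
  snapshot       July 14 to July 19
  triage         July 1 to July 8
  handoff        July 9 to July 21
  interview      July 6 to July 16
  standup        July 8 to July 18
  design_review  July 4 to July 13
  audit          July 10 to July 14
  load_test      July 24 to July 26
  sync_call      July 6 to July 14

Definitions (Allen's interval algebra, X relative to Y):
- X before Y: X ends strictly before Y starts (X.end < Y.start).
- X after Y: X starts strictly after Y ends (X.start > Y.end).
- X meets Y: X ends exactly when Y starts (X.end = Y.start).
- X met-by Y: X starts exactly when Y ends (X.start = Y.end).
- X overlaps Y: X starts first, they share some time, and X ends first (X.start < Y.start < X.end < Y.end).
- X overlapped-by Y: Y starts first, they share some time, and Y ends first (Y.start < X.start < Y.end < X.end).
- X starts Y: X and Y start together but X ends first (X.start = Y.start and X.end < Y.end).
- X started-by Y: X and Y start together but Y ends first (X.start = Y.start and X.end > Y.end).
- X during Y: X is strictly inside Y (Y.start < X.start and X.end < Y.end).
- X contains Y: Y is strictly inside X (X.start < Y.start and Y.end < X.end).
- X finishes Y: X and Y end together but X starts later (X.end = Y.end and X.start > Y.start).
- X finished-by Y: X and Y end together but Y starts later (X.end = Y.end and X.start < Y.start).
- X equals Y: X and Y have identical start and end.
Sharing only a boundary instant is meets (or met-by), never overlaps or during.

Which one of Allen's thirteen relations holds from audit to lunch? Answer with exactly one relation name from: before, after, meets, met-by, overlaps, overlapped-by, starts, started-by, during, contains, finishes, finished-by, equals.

overlapped-by

audit = [July 10, July 14]; lunch = [July 7, July 11].
Compare endpoints: audit.start > lunch.start, audit.start < lunch.end, audit.end > lunch.start, audit.end > lunch.end.
That pattern is 'overlapped-by'.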